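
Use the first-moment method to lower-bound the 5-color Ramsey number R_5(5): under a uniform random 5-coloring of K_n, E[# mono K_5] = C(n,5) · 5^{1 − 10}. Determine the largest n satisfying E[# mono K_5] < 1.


We need C(n, 5) · 5^{1 − 10} < 1, i.e. C(n, 5) < 5^{10 − 1} = 1953125.
Check values of n near the boundary:
  n = 45: C(45, 5) = 1221759; 1221759 < 1953125? YES
  n = 46: C(46, 5) = 1370754; 1370754 < 1953125? YES
  n = 47: C(47, 5) = 1533939; 1533939 < 1953125? YES
  n = 48: C(48, 5) = 1712304; 1712304 < 1953125? YES
  n = 49: C(49, 5) = 1906884; 1906884 < 1953125? YES
  n = 50: C(50, 5) = 2118760; 2118760 < 1953125? NO
  n = 51: C(51, 5) = 2349060; 2349060 < 1953125? NO
  n = 52: C(52, 5) = 2598960; 2598960 < 1953125? NO
The largest n with C(n, 5) < 1953125 is n = 49 (where E[X] = 1906884/1953125 ≈ 0.976325). Hence R_5(5) > 49, i.e. R_5(5) ≥ 50.

Largest n = 49; hence R_5(5) > 49.


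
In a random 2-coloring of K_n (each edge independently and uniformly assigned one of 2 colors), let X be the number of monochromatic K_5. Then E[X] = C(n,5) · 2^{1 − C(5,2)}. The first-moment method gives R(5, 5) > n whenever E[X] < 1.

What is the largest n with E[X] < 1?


We need C(n, 5) · 2^{1 − 10} < 1, i.e. C(n, 5) < 2^{10 − 1} = 512.
Check values of n near the boundary:
  n = 8: C(8, 5) = 56; 56 < 512? YES
  n = 9: C(9, 5) = 126; 126 < 512? YES
  n = 10: C(10, 5) = 252; 252 < 512? YES
  n = 11: C(11, 5) = 462; 462 < 512? YES
  n = 12: C(12, 5) = 792; 792 < 512? NO
  n = 13: C(13, 5) = 1287; 1287 < 512? NO
The largest n with C(n, 5) < 512 is n = 11 (where E[X] = 231/256 ≈ 0.902344). Hence R(5, 5) > 11, i.e. R(5, 5) ≥ 12.

Largest n = 11; hence R(5, 5) > 11.


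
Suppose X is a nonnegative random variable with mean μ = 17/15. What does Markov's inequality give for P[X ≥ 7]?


μ = E[X] = 17/15, a = 7.
Markov: P[X ≥ 7] ≤ μ/a = (17/15)/7 = 17/105.
Numerically: ≈ 0.161905.
(Since a = 7 > μ = 1.133333, the bound 17/105 is < 1 and informative.)

P[X ≥ 7] ≤ 17/105 ≈ 0.161905.


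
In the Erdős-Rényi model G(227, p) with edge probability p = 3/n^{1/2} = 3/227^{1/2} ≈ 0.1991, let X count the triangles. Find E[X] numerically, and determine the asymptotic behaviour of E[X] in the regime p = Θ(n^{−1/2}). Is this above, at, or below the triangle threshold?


Number of potential triangles: C(227, 3) = 1923825.
Each occurs with probability p³ ≈ (0.1991)³ ≈ 7.894506e-03.
By linearity: E[X] = C(227, 3)·p³ ≈ 1923825 · 7.894506e-03 ≈ 15187.6487.
Since α = 1/2 < 1, p = c/n^{1/2} ≫ 1/n is above the triangle threshold p ~ 1/n. Asymptotically E[X] ~ (c³/6)·n^{3(1−α)} = (3³/6)·n^{1.5} → ∞; triangles are abundant w.h.p.

E[X] ≈ 15187.6487; in regime p = Θ(1/n^{1/2}) E[X] diverges (above the triangle threshold p ~ 1/n).


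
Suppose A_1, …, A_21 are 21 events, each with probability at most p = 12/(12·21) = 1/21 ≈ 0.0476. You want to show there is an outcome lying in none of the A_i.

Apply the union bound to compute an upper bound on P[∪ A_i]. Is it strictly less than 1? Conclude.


Union bound: P[∪_{i=1}^{21} A_i] ≤ Σ_i P[A_i] ≤ 21·p = 21·(1/21) = 1.
Numerically: 1 ≈ 1.0000.
Is 1 < 1? NO.
Since the bound 1 is ≥ 1, the union bound is uninformative here; it does NOT by itself certify existence.

21·p = 1 ≈ 1.0000; existence NOT certified by the union bound.


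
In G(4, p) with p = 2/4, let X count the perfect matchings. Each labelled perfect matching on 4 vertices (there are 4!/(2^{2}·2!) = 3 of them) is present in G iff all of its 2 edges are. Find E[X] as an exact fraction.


K_4 has 4!/(2^{2}·2!) = 3 labelled perfect matchings.
For each such perfect matching H, let X_H = 1 if all 2 edges of H are present in G. Then P[X_H = 1] = p^{2} = (1/2)^{2} = 1/4.
By linearity: E[X] = Σ_H E[X_H] = 3 · p^{2} = 3 · 1/4 = 3/4.
Numerically: E[X] ≈ 0.75.

E[X] = 3 · (1/2)^{2} = 3/4 ≈ 0.75.


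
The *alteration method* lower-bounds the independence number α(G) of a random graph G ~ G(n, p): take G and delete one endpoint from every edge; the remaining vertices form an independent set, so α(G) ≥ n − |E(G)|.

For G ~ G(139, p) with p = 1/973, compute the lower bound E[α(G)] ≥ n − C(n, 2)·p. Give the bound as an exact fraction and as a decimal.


E[|E(G)|] = C(139, 2)·p = 9591 · (1/973) = 69/7.
E[α(G)] ≥ n − E[|E(G)|] = 139 − 69/7 = 904/7.
Numerically: ≈ 129.1429.
(This is only a lower bound; the true E[α(G)] may be larger.)

E[α(G)] ≥ 904/7 ≈ 129.1429.


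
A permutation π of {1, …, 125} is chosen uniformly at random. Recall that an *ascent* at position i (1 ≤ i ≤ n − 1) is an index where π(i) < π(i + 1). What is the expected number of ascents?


Write X = Σ X_I over i = 1, …, 124, with X_I the indicator of one ascent.
There are 124 indicators.
For each fixed i, the pair (π(i), π(i+1)) is a uniformly random ordered pair of distinct values from {1, …, 125}; by symmetry P[π(i) < π(i+1)] = 1/2.
By linearity: E[X] = 124 · (1/2) = (125 − 1) · (1/2) = 62 ≈ 62.000000.

E[X] = 62 = 62.000000.


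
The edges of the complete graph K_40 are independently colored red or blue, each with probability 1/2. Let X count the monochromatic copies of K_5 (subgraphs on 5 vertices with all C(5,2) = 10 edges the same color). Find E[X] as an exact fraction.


Let X = Σ_S X_S over the C(40, 5) = 658008 subsets S of size 5, where X_S = 1 if the K_5 on S is monochromatic.
For a fixed S, the K_5 on S has C(5, 2) = 10 edges. P[all 10 edges red] = (1/2)^10, and likewise for blue, so P[monochromatic] = 2·(1/2)^10 = 2^{1 − 10} = 1/512.
Summing: E[X] = C(40, 5) · 2^{1 − 10} = 658008 · 1/512 = 82251/64.
Numerically: E[X] ≈ 1285.172.

E[X] = C(40,5)·2^(1−C(5,2)) = 82251/64 ≈ 1285.172.


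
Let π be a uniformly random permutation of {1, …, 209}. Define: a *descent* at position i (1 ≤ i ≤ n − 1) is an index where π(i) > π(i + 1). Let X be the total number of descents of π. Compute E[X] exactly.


Write X = Σ X_I over i = 1, …, 208, with X_I the indicator of one descent.
There are 208 indicators.
For each fixed i, the pair (π(i), π(i+1)) is a uniformly random ordered pair of distinct values from {1, …, 209}; by symmetry P[π(i) > π(i+1)] = 1/2.
By linearity: E[X] = 208 · (1/2) = (209 − 1) · (1/2) = 104 ≈ 104.000.

E[X] = 104 = 104.000.


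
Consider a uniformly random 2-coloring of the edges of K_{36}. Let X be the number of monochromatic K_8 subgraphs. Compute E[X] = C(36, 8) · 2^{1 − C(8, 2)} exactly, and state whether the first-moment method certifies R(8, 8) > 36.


E[X] = C(36, 8) · 2^{1 − 28} = 30260340 · 2^{−27} = 30260340/134217728.
As a reduced fraction: E[X] = 7565085/33554432 ≈ 0.225.
Is E[X] < 1? YES.
Since E[X] < 1, there exists a 2-coloring of K_{36} with no monochromatic K_8; hence R(8, 8) > 36.

E[X] = 7565085/33554432 ≈ 0.225; E[X] < 1, so R(8, 8) > 36.


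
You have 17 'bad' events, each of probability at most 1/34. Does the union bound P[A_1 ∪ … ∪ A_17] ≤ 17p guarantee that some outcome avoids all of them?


Union bound: P[∪_{i=1}^{17} A_i] ≤ Σ_i P[A_i] ≤ 17·p = 17·(1/34) = 1/2.
Numerically: 1/2 ≈ 0.5000000.
Is 1/2 < 1? YES.
Since P[∪ A_i] ≤ 1/2 < 1, the complement has P[∩ A_i^c] ≥ 1 − 1/2 = 1/2 > 0, so some outcome avoids every A_i.

17·p = 1/2 ≈ 0.5000000; existence CERTIFIED by the union bound.


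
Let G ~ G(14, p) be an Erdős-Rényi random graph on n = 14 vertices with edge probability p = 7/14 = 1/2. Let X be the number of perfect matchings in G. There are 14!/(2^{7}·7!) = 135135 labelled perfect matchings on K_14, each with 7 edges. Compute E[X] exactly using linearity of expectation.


K_14 has 14!/(2^{7}·7!) = 135135 labelled perfect matchings.
For each such perfect matching H, let X_H = 1 if all 7 edges of H are present in G. Then P[X_H = 1] = p^{7} = (1/2)^{7} = 1/128.
By linearity: E[X] = Σ_H E[X_H] = 135135 · p^{7} = 135135 · 1/128 = 135135/128.
Numerically: E[X] ≈ 1055.7.

E[X] = 135135 · (1/2)^{7} = 135135/128 ≈ 1055.7.


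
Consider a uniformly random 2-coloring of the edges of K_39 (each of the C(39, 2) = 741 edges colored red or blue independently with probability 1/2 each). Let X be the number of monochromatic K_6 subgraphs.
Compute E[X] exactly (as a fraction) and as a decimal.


Let X = Σ_S X_S over the C(39, 6) = 3262623 subsets S of size 6, where X_S = 1 if the K_6 on S is monochromatic.
For a fixed S, the K_6 on S has C(6, 2) = 15 edges. P[all 15 edges red] = (1/2)^15, and likewise for blue, so P[monochromatic] = 2·(1/2)^15 = 2^{1 − 15} = 1/16384.
Summing: E[X] = C(39, 6) · 2^{1 − 15} = 3262623 · 1/16384 = 3262623/16384.
Numerically: E[X] ≈ 199.1347.

E[X] = C(39,6)·2^(1−C(6,2)) = 3262623/16384 ≈ 199.1347.


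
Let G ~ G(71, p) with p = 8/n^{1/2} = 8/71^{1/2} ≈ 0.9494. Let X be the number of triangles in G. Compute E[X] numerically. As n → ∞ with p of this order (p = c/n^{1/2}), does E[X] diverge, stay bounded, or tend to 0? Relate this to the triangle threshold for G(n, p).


Number of potential triangles: C(71, 3) = 57155.
Each occurs with probability p³ ≈ (0.9494)³ ≈ 8.558200e-01.
By linearity: E[X] = C(71, 3)·p³ ≈ 57155 · 8.558200e-01 ≈ 48914.3928.
Since α = 1/2 < 1, p = c/n^{1/2} ≫ 1/n is above the triangle threshold p ~ 1/n. Asymptotically E[X] ~ (c³/6)·n^{3(1−α)} = (8³/6)·n^{1.5} → ∞; triangles are abundant w.h.p.

E[X] ≈ 48914.3928; in regime p = Θ(1/n^{1/2}) E[X] diverges (above the triangle threshold p ~ 1/n).


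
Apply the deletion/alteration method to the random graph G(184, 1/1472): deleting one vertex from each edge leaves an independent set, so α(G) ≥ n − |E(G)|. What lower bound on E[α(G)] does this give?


E[|E(G)|] = C(184, 2)·p = 16836 · (1/1472) = 183/16.
E[α(G)] ≥ n − E[|E(G)|] = 184 − 183/16 = 2761/16.
Numerically: ≈ 172.562.
(This is only a lower bound; the true E[α(G)] may be larger.)

E[α(G)] ≥ 2761/16 ≈ 172.562.


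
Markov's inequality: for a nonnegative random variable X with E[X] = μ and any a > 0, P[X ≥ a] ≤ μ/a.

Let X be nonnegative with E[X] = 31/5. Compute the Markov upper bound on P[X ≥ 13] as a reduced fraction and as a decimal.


μ = E[X] = 31/5, a = 13.
Markov: P[X ≥ 13] ≤ μ/a = (31/5)/13 = 31/65.
Numerically: ≈ 0.4769.
(Since a = 13 > μ = 6.2000, the bound 31/65 is < 1 and informative.)

P[X ≥ 13] ≤ 31/65 ≈ 0.4769.


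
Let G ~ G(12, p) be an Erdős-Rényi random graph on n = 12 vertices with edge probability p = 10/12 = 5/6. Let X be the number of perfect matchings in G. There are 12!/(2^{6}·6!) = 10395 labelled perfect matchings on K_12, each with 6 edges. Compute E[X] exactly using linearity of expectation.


K_12 has 12!/(2^{6}·6!) = 10395 labelled perfect matchings.
For each such perfect matching H, let X_H = 1 if all 6 edges of H are present in G. Then P[X_H = 1] = p^{6} = (5/6)^{6} = 15625/46656.
Summing the indicators: E[X] = Σ_H E[X_H] = 10395 · p^{6} = 10395 · 15625/46656 = 6015625/1728.
Numerically: E[X] ≈ 3481.26.

E[X] = 10395 · (5/6)^{6} = 6015625/1728 ≈ 3481.26.


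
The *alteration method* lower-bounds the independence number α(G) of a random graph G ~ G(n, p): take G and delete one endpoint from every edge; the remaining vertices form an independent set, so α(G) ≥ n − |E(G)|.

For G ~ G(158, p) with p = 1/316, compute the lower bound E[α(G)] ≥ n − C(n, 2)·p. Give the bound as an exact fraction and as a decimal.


E[|E(G)|] = C(158, 2)·p = 12403 · (1/316) = 157/4.
E[α(G)] ≥ n − E[|E(G)|] = 158 − 157/4 = 475/4.
Numerically: ≈ 118.75000.
(This is only a lower bound; the true E[α(G)] may be larger.)

E[α(G)] ≥ 475/4 ≈ 118.75000.


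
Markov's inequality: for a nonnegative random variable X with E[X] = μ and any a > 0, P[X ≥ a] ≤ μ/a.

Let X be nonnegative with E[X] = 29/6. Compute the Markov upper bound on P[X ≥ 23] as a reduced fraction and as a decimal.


μ = E[X] = 29/6, a = 23.
Markov: P[X ≥ 23] ≤ μ/a = (29/6)/23 = 29/138.
Numerically: ≈ 0.21014.
(Since a = 23 > μ = 4.83333, the bound 29/138 is < 1 and informative.)

P[X ≥ 23] ≤ 29/138 ≈ 0.21014.


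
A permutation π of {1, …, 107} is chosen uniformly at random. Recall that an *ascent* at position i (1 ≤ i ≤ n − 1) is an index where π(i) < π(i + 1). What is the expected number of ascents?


Write X = Σ X_I over i = 1, …, 106, with X_I the indicator of one ascent.
There are 106 indicators.
For each fixed i, the pair (π(i), π(i+1)) is a uniformly random ordered pair of distinct values from {1, …, 107}; by symmetry P[π(i) < π(i+1)] = 1/2.
By linearity: E[X] = 106 · (1/2) = (107 − 1) · (1/2) = 53 ≈ 53.000.

E[X] = 53 = 53.000.


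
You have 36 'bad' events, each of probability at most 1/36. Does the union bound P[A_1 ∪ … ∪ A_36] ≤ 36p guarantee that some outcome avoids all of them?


Union bound: P[∪_{i=1}^{36} A_i] ≤ Σ_i P[A_i] ≤ 36·p = 36·(1/36) = 1.
Numerically: 1 ≈ 1.00000.
Is 1 < 1? NO.
Since the bound 1 is ≥ 1, the union bound is uninformative here; it does NOT by itself certify existence.

36·p = 1 ≈ 1.00000; existence NOT certified by the union bound.


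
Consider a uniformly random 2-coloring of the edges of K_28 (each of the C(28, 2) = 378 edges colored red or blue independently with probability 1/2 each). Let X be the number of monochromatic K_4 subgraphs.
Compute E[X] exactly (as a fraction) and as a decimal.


Let X = Σ_S X_S over the C(28, 4) = 20475 subsets S of size 4, where X_S = 1 if the K_4 on S is monochromatic.
For a fixed S, the K_4 on S has C(4, 2) = 6 edges. P[all 6 edges red] = (1/2)^6, and likewise for blue, so P[monochromatic] = 2·(1/2)^6 = 2^{1 − 6} = 1/32.
Summing: E[X] = C(28, 4) · 2^{1 − 6} = 20475 · 1/32 = 20475/32.
Numerically: E[X] ≈ 639.844.

E[X] = C(28,4)·2^(1−C(4,2)) = 20475/32 ≈ 639.844.


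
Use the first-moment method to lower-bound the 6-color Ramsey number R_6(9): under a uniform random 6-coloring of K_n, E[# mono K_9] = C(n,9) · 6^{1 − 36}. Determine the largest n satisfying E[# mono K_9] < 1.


We need C(n, 9) · 6^{1 − 36} < 1, i.e. C(n, 9) < 6^{36 − 1} = 1719070799748422591028658176.
Check values of n near the boundary:
  n = 4402: C(4402, 9) = 1696419745356657449393393700; 1696419745356657449393393700 < 1719070799748422591028658176? YES
  n = 4403: C(4403, 9) = 1699894433046281918452233150; 1699894433046281918452233150 < 1719070799748422591028658176? YES
  n = 4404: C(4404, 9) = 1703375445537161676647015880; 1703375445537161676647015880 < 1719070799748422591028658176? YES
  n = 4405: C(4405, 9) = 1706862792900636302463627150; 1706862792900636302463627150 < 1719070799748422591028658176? YES
  n = 4406: C(4406, 9) = 1710356485221788389505285700; 1710356485221788389505285700 < 1719070799748422591028658176? YES
  n = 4407: C(4407, 9) = 1713856532599459170657070050; 1713856532599459170657070050 < 1719070799748422591028658176? YES
  n = 4408: C(4408, 9) = 1717362945146264156457459600; 1717362945146264156457459600 < 1719070799748422591028658176? YES
  n = 4409: C(4409, 9) = 1720875732988608787686577131; 1720875732988608787686577131 < 1719070799748422591028658176? NO
  n = 4410: C(4410, 9) = 1724394906266704102180823710; 1724394906266704102180823710 < 1719070799748422591028658176? NO
The largest n with C(n, 9) < 1719070799748422591028658176 is n = 4408 (where E[X] = 35778394690547169926197075/35813974994758803979763712 ≈ 0.999007). Hence R_6(9) > 4408, i.e. R_6(9) ≥ 4409.

Largest n = 4408; hence R_6(9) > 4408.


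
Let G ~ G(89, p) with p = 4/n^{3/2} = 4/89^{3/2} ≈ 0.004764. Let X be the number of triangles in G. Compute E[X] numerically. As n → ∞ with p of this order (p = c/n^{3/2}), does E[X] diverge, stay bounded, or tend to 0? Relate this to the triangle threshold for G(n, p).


Number of potential triangles: C(89, 3) = 113564.
Each occurs with probability p³ ≈ (0.004764)³ ≈ 1.081247e-07.
By linearity: E[X] = C(89, 3)·p³ ≈ 113564 · 1.081247e-07 ≈ 0.0123.
Since α = 3/2 > 1, p = c/n^{3/2} = o(1/n) is below the triangle threshold p ~ 1/n. Asymptotically E[X] ~ (c³/6)·n^{3(1−α)} = (4³/6)·n^{-1.5} → 0, so by Markov's inequality G has no triangles w.h.p.

E[X] ≈ 0.0123; in regime p = Θ(1/n^{3/2}) E[X] tends to 0 (below the triangle threshold p ~ 1/n).


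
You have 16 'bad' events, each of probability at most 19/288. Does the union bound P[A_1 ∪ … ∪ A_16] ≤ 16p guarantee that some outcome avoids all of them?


Union bound: P[∪_{i=1}^{16} A_i] ≤ Σ_i P[A_i] ≤ 16·p = 16·(19/288) = 19/18.
Numerically: 19/18 ≈ 1.0555556.
Is 19/18 < 1? NO.
Since the bound 19/18 is ≥ 1, the union bound is uninformative here; it does NOT by itself certify existence.

16·p = 19/18 ≈ 1.0555556; existence NOT certified by the union bound.


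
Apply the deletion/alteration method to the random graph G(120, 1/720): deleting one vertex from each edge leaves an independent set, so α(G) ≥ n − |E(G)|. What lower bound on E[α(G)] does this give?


E[|E(G)|] = C(120, 2)·p = 7140 · (1/720) = 119/12.
E[α(G)] ≥ n − E[|E(G)|] = 120 − 119/12 = 1321/12.
Numerically: ≈ 110.0833.
(This is only a lower bound; the true E[α(G)] may be larger.)

E[α(G)] ≥ 1321/12 ≈ 110.0833.


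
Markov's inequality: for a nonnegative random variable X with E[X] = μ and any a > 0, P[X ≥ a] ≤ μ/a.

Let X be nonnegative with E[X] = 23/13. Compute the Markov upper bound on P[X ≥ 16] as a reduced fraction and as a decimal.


μ = E[X] = 23/13, a = 16.
Markov: P[X ≥ 16] ≤ μ/a = (23/13)/16 = 23/208.
Numerically: ≈ 0.11058.
(Since a = 16 > μ = 1.76923, the bound 23/208 is < 1 and informative.)

P[X ≥ 16] ≤ 23/208 ≈ 0.11058.


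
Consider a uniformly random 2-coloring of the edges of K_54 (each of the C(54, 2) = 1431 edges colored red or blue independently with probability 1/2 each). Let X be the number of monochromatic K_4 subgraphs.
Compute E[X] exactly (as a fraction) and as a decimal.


Let X = Σ_S X_S over the C(54, 4) = 316251 subsets S of size 4, where X_S = 1 if the K_4 on S is monochromatic.
For a fixed S, the K_4 on S has C(4, 2) = 6 edges. P[all 6 edges red] = (1/2)^6, and likewise for blue, so P[monochromatic] = 2·(1/2)^6 = 2^{1 − 6} = 1/32.
By linearity of expectation: E[X] = C(54, 4) · 2^{1 − 6} = 316251 · 1/32 = 316251/32.
Numerically: E[X] ≈ 9882.844.

E[X] = C(54,4)·2^(1−C(4,2)) = 316251/32 ≈ 9882.844.


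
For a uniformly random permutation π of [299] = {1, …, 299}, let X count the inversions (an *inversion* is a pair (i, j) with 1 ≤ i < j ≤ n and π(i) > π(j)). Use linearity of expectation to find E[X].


Write X = Σ X_I over the C(299, 2) = 44551 pairs i < j, with X_I the indicator of one inversion.
There are 44551 indicators.
For each fixed pair i < j, the values π(i) and π(j) are two distinct elements of {1, …, 299} in uniformly random order; by symmetry P[π(i) > π(j)] = 1/2.
By linearity: E[X] = 44551 · (1/2) = C(299, 2) · (1/2) = 44551/2 = 44551/2 ≈ 22275.500.

E[X] = 44551/2 = 22275.500.


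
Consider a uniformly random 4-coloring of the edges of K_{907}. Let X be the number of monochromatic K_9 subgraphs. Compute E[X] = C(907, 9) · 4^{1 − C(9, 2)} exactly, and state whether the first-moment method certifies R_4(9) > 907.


E[X] = C(907, 9) · 4^{1 − 36} = 1100045734961417331175 · 4^{−35} = 1100045734961417331175/1180591620717411303424.
As a reduced fraction: E[X] = 1100045734961417331175/1180591620717411303424 ≈ 0.9317750.
Is E[X] < 1? YES.
Since E[X] < 1, there exists a 4-coloring of K_{907} with no monochromatic K_9; hence R_4(9) > 907.

E[X] = 1100045734961417331175/1180591620717411303424 ≈ 0.9317750; E[X] < 1, so R_4(9) > 907.


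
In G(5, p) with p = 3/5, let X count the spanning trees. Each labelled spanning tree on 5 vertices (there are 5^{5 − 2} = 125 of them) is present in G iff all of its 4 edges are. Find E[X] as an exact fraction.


K_5 has 5^{5 − 2} = 125 labelled spanning trees.
For each such spanning tree H, let X_H = 1 if all 4 edges of H are present in G. Then P[X_H = 1] = p^{4} = (3/5)^{4} = 81/625.
By linearity of expectation: E[X] = Σ_H E[X_H] = 125 · p^{4} = 125 · 81/625 = 81/5.
Numerically: E[X] ≈ 16.2.

E[X] = 125 · (3/5)^{4} = 81/5 ≈ 16.2.


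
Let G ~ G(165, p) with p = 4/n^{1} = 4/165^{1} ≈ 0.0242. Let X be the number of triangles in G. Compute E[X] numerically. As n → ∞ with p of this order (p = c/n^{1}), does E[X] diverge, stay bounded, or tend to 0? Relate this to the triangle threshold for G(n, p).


Number of potential triangles: C(165, 3) = 735130.
Each occurs with probability p³ ≈ (0.0242)³ ≈ 1.42472e-05.
By linearity: E[X] = C(165, 3)·p³ ≈ 735130 · 1.42472e-05 ≈ 10.474.
Here α = 1, so p = 4/n is exactly at the triangle threshold p ~ 1/n. Asymptotically E[X] → c³/6 = 4³/6 = 32/3 ≈ 10.667, a bounded constant. In this regime the triangle count is asymptotically Poisson(c³/6).

E[X] ≈ 10.474; in regime p = Θ(1/n^{1}) E[X] stays bounded (at the triangle threshold p ~ 1/n).


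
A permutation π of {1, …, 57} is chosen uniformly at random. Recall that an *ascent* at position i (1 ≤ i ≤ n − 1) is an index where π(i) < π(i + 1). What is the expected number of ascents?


Write X = Σ X_I over i = 1, …, 56, with X_I the indicator of one ascent.
There are 56 indicators.
For each fixed i, the pair (π(i), π(i+1)) is a uniformly random ordered pair of distinct values from {1, …, 57}; by symmetry P[π(i) < π(i+1)] = 1/2.
By linearity: E[X] = 56 · (1/2) = (57 − 1) · (1/2) = 28 ≈ 28.000000.

E[X] = 28 = 28.000000.


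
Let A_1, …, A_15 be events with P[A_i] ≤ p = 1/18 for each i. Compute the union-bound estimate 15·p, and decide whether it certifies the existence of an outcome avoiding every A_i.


Union bound: P[∪_{i=1}^{15} A_i] ≤ Σ_i P[A_i] ≤ 15·p = 15·(1/18) = 5/6.
Numerically: 5/6 ≈ 0.8333333.
Is 5/6 < 1? YES.
Since P[∪ A_i] ≤ 5/6 < 1, the complement has P[∩ A_i^c] ≥ 1 − 5/6 = 1/6 > 0, so some outcome avoids every A_i.

15·p = 5/6 ≈ 0.8333333; existence CERTIFIED by the union bound.


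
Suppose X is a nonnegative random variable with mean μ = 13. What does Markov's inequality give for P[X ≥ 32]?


μ = E[X] = 13, a = 32.
Markov: P[X ≥ 32] ≤ μ/a = (13)/32 = 13/32.
Numerically: ≈ 0.40625.
(Since a = 32 > μ = 13.00000, the bound 13/32 is < 1 and informative.)

P[X ≥ 32] ≤ 13/32 ≈ 0.40625.


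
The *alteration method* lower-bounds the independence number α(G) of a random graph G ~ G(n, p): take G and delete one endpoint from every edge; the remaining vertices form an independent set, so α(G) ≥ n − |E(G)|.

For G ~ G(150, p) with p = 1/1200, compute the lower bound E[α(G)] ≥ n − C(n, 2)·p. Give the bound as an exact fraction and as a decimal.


E[|E(G)|] = C(150, 2)·p = 11175 · (1/1200) = 149/16.
E[α(G)] ≥ n − E[|E(G)|] = 150 − 149/16 = 2251/16.
Numerically: ≈ 140.687500.
(This is only a lower bound; the true E[α(G)] may be larger.)

E[α(G)] ≥ 2251/16 ≈ 140.687500.


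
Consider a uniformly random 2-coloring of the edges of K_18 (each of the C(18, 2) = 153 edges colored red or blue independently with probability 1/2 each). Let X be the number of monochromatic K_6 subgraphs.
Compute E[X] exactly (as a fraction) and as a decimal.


Let X = Σ_S X_S over the C(18, 6) = 18564 subsets S of size 6, where X_S = 1 if the K_6 on S is monochromatic.
For a fixed S, the K_6 on S has C(6, 2) = 15 edges. P[all 15 edges red] = (1/2)^15, and likewise for blue, so P[monochromatic] = 2·(1/2)^15 = 2^{1 − 15} = 1/16384.
By linearity of expectation: E[X] = C(18, 6) · 2^{1 − 15} = 18564 · 1/16384 = 4641/4096.
Numerically: E[X] ≈ 1.133057.

E[X] = C(18,6)·2^(1−C(6,2)) = 4641/4096 ≈ 1.133057.


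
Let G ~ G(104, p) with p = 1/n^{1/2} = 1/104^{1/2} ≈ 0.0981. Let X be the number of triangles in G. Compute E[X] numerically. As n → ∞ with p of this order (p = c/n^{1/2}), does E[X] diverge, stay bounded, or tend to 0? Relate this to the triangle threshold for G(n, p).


Number of potential triangles: C(104, 3) = 182104.
Each occurs with probability p³ ≈ (0.0981)³ ≈ 9.42866e-04.
By linearity: E[X] = C(104, 3)·p³ ≈ 182104 · 9.42866e-04 ≈ 171.700.
Since α = 1/2 < 1, p = c/n^{1/2} ≫ 1/n is above the triangle threshold p ~ 1/n. Asymptotically E[X] ~ (c³/6)·n^{3(1−α)} = (1³/6)·n^{1.5} → ∞; triangles are abundant w.h.p.

E[X] ≈ 171.700; in regime p = Θ(1/n^{1/2}) E[X] diverges (above the triangle threshold p ~ 1/n).


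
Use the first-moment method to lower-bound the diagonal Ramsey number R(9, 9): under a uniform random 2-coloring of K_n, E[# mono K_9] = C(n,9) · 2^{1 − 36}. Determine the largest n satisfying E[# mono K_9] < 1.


We need C(n, 9) · 2^{1 − 36} < 1, i.e. C(n, 9) < 2^{36 − 1} = 34359738368.
Check values of n near the boundary:
  n = 59: C(59, 9) = 12565671261; 12565671261 < 34359738368? YES
  n = 60: C(60, 9) = 14783142660; 14783142660 < 34359738368? YES
  n = 61: C(61, 9) = 17341763505; 17341763505 < 34359738368? YES
  n = 62: C(62, 9) = 20286591270; 20286591270 < 34359738368? YES
  n = 63: C(63, 9) = 23667689815; 23667689815 < 34359738368? YES
  n = 64: C(64, 9) = 27540584512; 27540584512 < 34359738368? YES
  n = 65: C(65, 9) = 31966749880; 31966749880 < 34359738368? YES
  n = 66: C(66, 9) = 37014131440; 37014131440 < 34359738368? NO
  n = 67: C(67, 9) = 42757703560; 42757703560 < 34359738368? NO
  n = 68: C(68, 9) = 49280065120; 49280065120 < 34359738368? NO
The largest n with C(n, 9) < 34359738368 is n = 65 (where E[X] = 3995843735/4294967296 ≈ 0.930). Hence R(9, 9) > 65, i.e. R(9, 9) ≥ 66.

Largest n = 65; hence R(9, 9) > 65.


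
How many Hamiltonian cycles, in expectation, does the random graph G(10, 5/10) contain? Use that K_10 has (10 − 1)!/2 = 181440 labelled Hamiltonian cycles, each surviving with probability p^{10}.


K_10 has (10 − 1)!/2 = 181440 labelled Hamiltonian cycles.
For each such Hamiltonian cycle H, let X_H = 1 if all 10 edges of H are present in G. Then P[X_H = 1] = p^{10} = (1/2)^{10} = 1/1024.
By linearity: E[X] = Σ_H E[X_H] = 181440 · p^{10} = 181440 · 1/1024 = 2835/16.
Numerically: E[X] ≈ 177.19.

E[X] = 181440 · (1/2)^{10} = 2835/16 ≈ 177.19.


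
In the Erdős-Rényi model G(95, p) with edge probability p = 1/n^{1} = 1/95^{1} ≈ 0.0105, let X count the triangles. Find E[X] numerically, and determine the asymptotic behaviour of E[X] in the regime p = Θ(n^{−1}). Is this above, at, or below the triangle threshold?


Number of potential triangles: C(95, 3) = 138415.
Each occurs with probability p³ ≈ (0.0105)³ ≈ 1.16635e-06.
By linearity: E[X] = C(95, 3)·p³ ≈ 138415 · 1.16635e-06 ≈ 0.161.
Here α = 1, so p = 1/n is exactly at the triangle threshold p ~ 1/n. Asymptotically E[X] → c³/6 = 1³/6 = 1/6 ≈ 0.167, a bounded constant. In this regime the triangle count is asymptotically Poisson(c³/6).

E[X] ≈ 0.161; in regime p = Θ(1/n^{1}) E[X] stays bounded (at the triangle threshold p ~ 1/n).


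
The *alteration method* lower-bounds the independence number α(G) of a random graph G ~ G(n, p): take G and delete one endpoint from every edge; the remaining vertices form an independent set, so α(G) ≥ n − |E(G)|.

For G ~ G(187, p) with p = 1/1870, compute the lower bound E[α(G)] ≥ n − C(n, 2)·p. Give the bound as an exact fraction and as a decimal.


E[|E(G)|] = C(187, 2)·p = 17391 · (1/1870) = 93/10.
E[α(G)] ≥ n − E[|E(G)|] = 187 − 93/10 = 1777/10.
Numerically: ≈ 177.700.
(This is only a lower bound; the true E[α(G)] may be larger.)

E[α(G)] ≥ 1777/10 ≈ 177.700.


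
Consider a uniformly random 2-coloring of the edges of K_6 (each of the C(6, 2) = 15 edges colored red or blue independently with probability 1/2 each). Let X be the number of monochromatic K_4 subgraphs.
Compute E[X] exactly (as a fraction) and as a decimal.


Let X = Σ_S X_S over the C(6, 4) = 15 subsets S of size 4, where X_S = 1 if the K_4 on S is monochromatic.
For a fixed S, the K_4 on S has C(4, 2) = 6 edges. P[all 6 edges red] = (1/2)^6, and likewise for blue, so P[monochromatic] = 2·(1/2)^6 = 2^{1 − 6} = 1/32.
By linearity: E[X] = C(6, 4) · 2^{1 − 6} = 15 · 1/32 = 15/32.
Numerically: E[X] ≈ 0.469.

E[X] = C(6,4)·2^(1−C(4,2)) = 15/32 ≈ 0.469.


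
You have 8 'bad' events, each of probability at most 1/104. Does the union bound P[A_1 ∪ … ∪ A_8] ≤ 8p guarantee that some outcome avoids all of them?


Union bound: P[∪_{i=1}^{8} A_i] ≤ Σ_i P[A_i] ≤ 8·p = 8·(1/104) = 1/13.
Numerically: 1/13 ≈ 0.077.
Is 1/13 < 1? YES.
Since P[∪ A_i] ≤ 1/13 < 1, the complement has P[∩ A_i^c] ≥ 1 − 1/13 = 12/13 > 0, so some outcome avoids every A_i.

8·p = 1/13 ≈ 0.077; existence CERTIFIED by the union bound.


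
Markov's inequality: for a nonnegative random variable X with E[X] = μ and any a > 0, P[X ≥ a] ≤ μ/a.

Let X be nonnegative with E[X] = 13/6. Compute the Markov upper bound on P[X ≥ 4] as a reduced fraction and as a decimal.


μ = E[X] = 13/6, a = 4.
Markov: P[X ≥ 4] ≤ μ/a = (13/6)/4 = 13/24.
Numerically: ≈ 0.5417.
(Since a = 4 > μ = 2.1667, the bound 13/24 is < 1 and informative.)

P[X ≥ 4] ≤ 13/24 ≈ 0.5417.


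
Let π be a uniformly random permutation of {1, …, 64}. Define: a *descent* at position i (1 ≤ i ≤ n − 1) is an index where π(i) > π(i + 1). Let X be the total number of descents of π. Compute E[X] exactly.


Write X = Σ X_I over i = 1, …, 63, with X_I the indicator of one descent.
There are 63 indicators.
For each fixed i, the pair (π(i), π(i+1)) is a uniformly random ordered pair of distinct values from {1, …, 64}; by symmetry P[π(i) > π(i+1)] = 1/2.
By linearity: E[X] = 63 · (1/2) = (64 − 1) · (1/2) = 63/2 ≈ 31.500000.

E[X] = 63/2 = 31.500000.


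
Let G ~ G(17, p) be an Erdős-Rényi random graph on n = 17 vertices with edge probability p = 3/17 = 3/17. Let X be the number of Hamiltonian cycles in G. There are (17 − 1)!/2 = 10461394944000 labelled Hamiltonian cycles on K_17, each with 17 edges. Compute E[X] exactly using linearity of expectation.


K_17 has (17 − 1)!/2 = 10461394944000 labelled Hamiltonian cycles.
For each such Hamiltonian cycle H, let X_H = 1 if all 17 edges of H are present in G. Then P[X_H = 1] = p^{17} = (3/17)^{17} = 129140163/827240261886336764177.
Summing the indicators: E[X] = Σ_H E[X_H] = 10461394944000 · p^{17} = 10461394944000 · 129140163/827240261886336764177 = 1350986248275535872000/827240261886336764177.
Numerically: E[X] ≈ 1.63312.

E[X] = 10461394944000 · (3/17)^{17} = 1350986248275535872000/827240261886336764177 ≈ 1.63312.


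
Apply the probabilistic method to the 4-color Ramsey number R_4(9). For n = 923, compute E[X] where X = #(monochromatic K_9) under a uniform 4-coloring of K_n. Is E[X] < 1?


E[X] = C(923, 9) · 4^{1 − 36} = 1288430932418687114265 · 4^{−35} = 1288430932418687114265/1180591620717411303424.
As a reduced fraction: E[X] = 1288430932418687114265/1180591620717411303424 ≈ 1.091.
Is E[X] < 1? NO.
Since E[X] ≥ 1, the first-moment bound is inconclusive at n = 923; it does NOT by itself certify R_4(9) > 923.

E[X] = 1288430932418687114265/1180591620717411303424 ≈ 1.091; E[X] ≥ 1; first-moment method inconclusive here.


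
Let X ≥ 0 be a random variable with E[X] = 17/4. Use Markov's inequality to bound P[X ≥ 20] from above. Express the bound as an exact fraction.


μ = E[X] = 17/4, a = 20.
Markov: P[X ≥ 20] ≤ μ/a = (17/4)/20 = 17/80.
Numerically: ≈ 0.21250.
(Since a = 20 > μ = 4.25000, the bound 17/80 is < 1 and informative.)

P[X ≥ 20] ≤ 17/80 ≈ 0.21250.


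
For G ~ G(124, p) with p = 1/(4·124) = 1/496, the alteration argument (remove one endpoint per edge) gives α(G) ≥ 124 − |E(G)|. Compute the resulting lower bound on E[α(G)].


E[|E(G)|] = C(124, 2)·p = 7626 · (1/496) = 123/8.
E[α(G)] ≥ n − E[|E(G)|] = 124 − 123/8 = 869/8.
Numerically: ≈ 108.625000.
(This is only a lower bound; the true E[α(G)] may be larger.)

E[α(G)] ≥ 869/8 ≈ 108.625000.


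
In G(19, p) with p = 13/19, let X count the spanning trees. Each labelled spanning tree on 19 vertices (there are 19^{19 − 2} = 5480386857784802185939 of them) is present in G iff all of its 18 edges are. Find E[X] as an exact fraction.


K_19 has 19^{19 − 2} = 5480386857784802185939 labelled spanning trees.
For each such spanning tree H, let X_H = 1 if all 18 edges of H are present in G. Then P[X_H = 1] = p^{18} = (13/19)^{18} = 112455406951957393129/104127350297911241532841.
Summing the indicators: E[X] = Σ_H E[X_H] = 5480386857784802185939 · p^{18} = 5480386857784802185939 · 112455406951957393129/104127350297911241532841 = 112455406951957393129/19.
Numerically: E[X] ≈ 5.92e+18.

E[X] = 5480386857784802185939 · (13/19)^{18} = 112455406951957393129/19 ≈ 5.92e+18.


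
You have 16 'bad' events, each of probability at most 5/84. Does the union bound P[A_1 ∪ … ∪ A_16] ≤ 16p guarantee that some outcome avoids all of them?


Union bound: P[∪_{i=1}^{16} A_i] ≤ Σ_i P[A_i] ≤ 16·p = 16·(5/84) = 20/21.
Numerically: 20/21 ≈ 0.952381.
Is 20/21 < 1? YES.
Since P[∪ A_i] ≤ 20/21 < 1, the complement has P[∩ A_i^c] ≥ 1 − 20/21 = 1/21 > 0, so some outcome avoids every A_i.

16·p = 20/21 ≈ 0.952381; existence CERTIFIED by the union bound.


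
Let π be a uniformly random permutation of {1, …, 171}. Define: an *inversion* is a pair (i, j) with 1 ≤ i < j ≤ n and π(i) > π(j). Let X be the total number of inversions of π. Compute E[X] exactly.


Write X = Σ X_I over the C(171, 2) = 14535 pairs i < j, with X_I the indicator of one inversion.
There are 14535 indicators.
For each fixed pair i < j, the values π(i) and π(j) are two distinct elements of {1, …, 171} in uniformly random order; by symmetry P[π(i) > π(j)] = 1/2.
By linearity: E[X] = 14535 · (1/2) = C(171, 2) · (1/2) = 14535/2 = 14535/2 ≈ 7267.50000.

E[X] = 14535/2 = 7267.50000.


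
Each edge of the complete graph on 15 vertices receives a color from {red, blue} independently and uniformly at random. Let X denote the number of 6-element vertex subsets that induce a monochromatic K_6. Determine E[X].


Let X = Σ_S X_S over the C(15, 6) = 5005 subsets S of size 6, where X_S = 1 if the K_6 on S is monochromatic.
For a fixed S, the K_6 on S has C(6, 2) = 15 edges. P[all 15 edges red] = (1/2)^15, and likewise for blue, so P[monochromatic] = 2·(1/2)^15 = 2^{1 − 15} = 1/16384.
By linearity of expectation: E[X] = C(15, 6) · 2^{1 − 15} = 5005 · 1/16384 = 5005/16384.
Numerically: E[X] ≈ 0.305.

E[X] = C(15,6)·2^(1−C(6,2)) = 5005/16384 ≈ 0.305.


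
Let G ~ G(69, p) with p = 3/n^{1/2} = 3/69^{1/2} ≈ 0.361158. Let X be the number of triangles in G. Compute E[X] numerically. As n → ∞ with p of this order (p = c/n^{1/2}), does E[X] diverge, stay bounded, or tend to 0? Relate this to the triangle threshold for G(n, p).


Number of potential triangles: C(69, 3) = 52394.
Each occurs with probability p³ ≈ (0.361158)³ ≈ 4.71075077e-02.
By linearity: E[X] = C(69, 3)·p³ ≈ 52394 · 4.71075077e-02 ≈ 2468.150760.
Since α = 1/2 < 1, p = c/n^{1/2} ≫ 1/n is above the triangle threshold p ~ 1/n. Asymptotically E[X] ~ (c³/6)·n^{3(1−α)} = (3³/6)·n^{1.5} → ∞; triangles are abundant w.h.p.

E[X] ≈ 2468.150760; in regime p = Θ(1/n^{1/2}) E[X] diverges (above the triangle threshold p ~ 1/n).


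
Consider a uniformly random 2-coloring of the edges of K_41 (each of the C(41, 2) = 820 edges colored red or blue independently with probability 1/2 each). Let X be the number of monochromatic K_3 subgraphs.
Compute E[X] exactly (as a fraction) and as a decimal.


Let X = Σ_S X_S over the C(41, 3) = 10660 subsets S of size 3, where X_S = 1 if the K_3 on S is monochromatic.
For a fixed S, the K_3 on S has C(3, 2) = 3 edges. P[all 3 edges red] = (1/2)^3, and likewise for blue, so P[monochromatic] = 2·(1/2)^3 = 2^{1 − 3} = 1/4.
Summing: E[X] = C(41, 3) · 2^{1 − 3} = 10660 · 1/4 = 2665.
Numerically: E[X] ≈ 2665.000.

E[X] = C(41,3)·2^(1−C(3,2)) = 2665 ≈ 2665.000.


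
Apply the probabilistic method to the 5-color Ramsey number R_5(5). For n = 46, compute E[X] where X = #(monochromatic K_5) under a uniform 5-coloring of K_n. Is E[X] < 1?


E[X] = C(46, 5) · 5^{1 − 10} = 1370754 · 5^{−9} = 1370754/1953125.
As a reduced fraction: E[X] = 1370754/1953125 ≈ 0.7018.
Is E[X] < 1? YES.
Since E[X] < 1, there exists a 5-coloring of K_{46} with no monochromatic K_5; hence R_5(5) > 46.

E[X] = 1370754/1953125 ≈ 0.7018; E[X] < 1, so R_5(5) > 46.


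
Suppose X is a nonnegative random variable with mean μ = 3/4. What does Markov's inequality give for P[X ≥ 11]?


μ = E[X] = 3/4, a = 11.
Markov: P[X ≥ 11] ≤ μ/a = (3/4)/11 = 3/44.
Numerically: ≈ 0.06818.
(Since a = 11 > μ = 0.75000, the bound 3/44 is < 1 and informative.)

P[X ≥ 11] ≤ 3/44 ≈ 0.06818.


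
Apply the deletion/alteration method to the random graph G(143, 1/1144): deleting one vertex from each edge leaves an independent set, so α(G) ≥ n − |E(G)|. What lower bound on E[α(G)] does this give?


E[|E(G)|] = C(143, 2)·p = 10153 · (1/1144) = 71/8.
E[α(G)] ≥ n − E[|E(G)|] = 143 − 71/8 = 1073/8.
Numerically: ≈ 134.12500.
(This is only a lower bound; the true E[α(G)] may be larger.)

E[α(G)] ≥ 1073/8 ≈ 134.12500.


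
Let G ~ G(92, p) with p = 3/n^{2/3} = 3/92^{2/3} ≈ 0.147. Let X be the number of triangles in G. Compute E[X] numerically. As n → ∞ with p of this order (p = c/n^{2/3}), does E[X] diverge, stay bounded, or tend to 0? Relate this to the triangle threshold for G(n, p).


Number of potential triangles: C(92, 3) = 125580.
Each occurs with probability p³ ≈ (0.147)³ ≈ 3.18998e-03.
By linearity: E[X] = C(92, 3)·p³ ≈ 125580 · 3.18998e-03 ≈ 400.598.
Since α = 2/3 < 1, p = c/n^{2/3} ≫ 1/n is above the triangle threshold p ~ 1/n. Asymptotically E[X] ~ (c³/6)·n^{3(1−α)} = (3³/6)·n^{1} → ∞; triangles are abundant w.h.p.

E[X] ≈ 400.598; in regime p = Θ(1/n^{2/3}) E[X] diverges (above the triangle threshold p ~ 1/n).


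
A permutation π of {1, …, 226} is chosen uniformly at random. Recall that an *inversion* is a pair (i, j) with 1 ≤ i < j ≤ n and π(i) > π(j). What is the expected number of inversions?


Write X = Σ X_I over the C(226, 2) = 25425 pairs i < j, with X_I the indicator of one inversion.
There are 25425 indicators.
For each fixed pair i < j, the values π(i) and π(j) are two distinct elements of {1, …, 226} in uniformly random order; by symmetry P[π(i) > π(j)] = 1/2.
By linearity: E[X] = 25425 · (1/2) = C(226, 2) · (1/2) = 25425/2 = 25425/2 ≈ 12712.5000.

E[X] = 25425/2 = 12712.5000.


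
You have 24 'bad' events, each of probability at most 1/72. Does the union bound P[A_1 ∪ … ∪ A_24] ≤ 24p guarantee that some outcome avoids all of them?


Union bound: P[∪_{i=1}^{24} A_i] ≤ Σ_i P[A_i] ≤ 24·p = 24·(1/72) = 1/3.
Numerically: 1/3 ≈ 0.33333.
Is 1/3 < 1? YES.
Since P[∪ A_i] ≤ 1/3 < 1, the complement has P[∩ A_i^c] ≥ 1 − 1/3 = 2/3 > 0, so some outcome avoids every A_i.

24·p = 1/3 ≈ 0.33333; existence CERTIFIED by the union bound.


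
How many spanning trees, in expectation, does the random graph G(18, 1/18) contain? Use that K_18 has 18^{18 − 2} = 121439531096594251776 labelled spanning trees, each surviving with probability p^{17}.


K_18 has 18^{18 − 2} = 121439531096594251776 labelled spanning trees.
For each such spanning tree H, let X_H = 1 if all 17 edges of H are present in G. Then P[X_H = 1] = p^{17} = (1/18)^{17} = 1/2185911559738696531968.
By linearity of expectation: E[X] = Σ_H E[X_H] = 121439531096594251776 · p^{17} = 121439531096594251776 · 1/2185911559738696531968 = 1/18.
Numerically: E[X] ≈ 0.055556.

E[X] = 121439531096594251776 · (1/18)^{17} = 1/18 ≈ 0.055556.


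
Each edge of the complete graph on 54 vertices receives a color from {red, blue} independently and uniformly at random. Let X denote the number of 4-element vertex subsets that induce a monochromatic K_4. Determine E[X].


Let X = Σ_S X_S over the C(54, 4) = 316251 subsets S of size 4, where X_S = 1 if the K_4 on S is monochromatic.
For a fixed S, the K_4 on S has C(4, 2) = 6 edges. P[all 6 edges red] = (1/2)^6, and likewise for blue, so P[monochromatic] = 2·(1/2)^6 = 2^{1 − 6} = 1/32.
By linearity of expectation: E[X] = C(54, 4) · 2^{1 − 6} = 316251 · 1/32 = 316251/32.
Numerically: E[X] ≈ 9882.844.

E[X] = C(54,4)·2^(1−C(4,2)) = 316251/32 ≈ 9882.844.
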